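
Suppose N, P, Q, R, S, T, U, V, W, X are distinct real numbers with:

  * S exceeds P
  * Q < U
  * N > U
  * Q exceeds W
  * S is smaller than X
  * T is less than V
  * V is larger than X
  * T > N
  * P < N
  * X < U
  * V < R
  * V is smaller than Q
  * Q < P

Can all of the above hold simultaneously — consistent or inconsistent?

inconsistent

Chaining the given relations yields Q < P < S < X < U < N < T < V, so Q < V. But one relation states V < Q. These cannot both hold.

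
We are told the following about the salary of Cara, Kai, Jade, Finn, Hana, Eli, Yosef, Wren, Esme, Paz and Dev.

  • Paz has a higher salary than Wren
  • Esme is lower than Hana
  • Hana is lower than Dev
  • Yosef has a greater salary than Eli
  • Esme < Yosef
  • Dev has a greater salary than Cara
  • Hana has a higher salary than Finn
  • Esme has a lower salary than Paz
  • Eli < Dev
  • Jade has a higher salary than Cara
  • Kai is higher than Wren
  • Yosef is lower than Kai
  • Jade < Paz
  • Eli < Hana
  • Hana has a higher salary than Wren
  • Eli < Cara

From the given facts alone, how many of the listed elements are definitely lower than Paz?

5

The elements the relations force below Paz are Esme, Wren, Eli, Cara, Jade — no chain reaches any other.
That is 5.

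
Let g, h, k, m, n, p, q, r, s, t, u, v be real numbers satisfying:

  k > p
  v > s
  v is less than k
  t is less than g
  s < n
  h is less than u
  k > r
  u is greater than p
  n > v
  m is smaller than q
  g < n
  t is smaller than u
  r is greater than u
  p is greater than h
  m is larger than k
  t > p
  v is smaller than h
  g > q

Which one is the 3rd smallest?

Chaining the given pairs: s < v < h < p < t < u < r < k < m < q < g < n.
The 3rd smallest is h.

h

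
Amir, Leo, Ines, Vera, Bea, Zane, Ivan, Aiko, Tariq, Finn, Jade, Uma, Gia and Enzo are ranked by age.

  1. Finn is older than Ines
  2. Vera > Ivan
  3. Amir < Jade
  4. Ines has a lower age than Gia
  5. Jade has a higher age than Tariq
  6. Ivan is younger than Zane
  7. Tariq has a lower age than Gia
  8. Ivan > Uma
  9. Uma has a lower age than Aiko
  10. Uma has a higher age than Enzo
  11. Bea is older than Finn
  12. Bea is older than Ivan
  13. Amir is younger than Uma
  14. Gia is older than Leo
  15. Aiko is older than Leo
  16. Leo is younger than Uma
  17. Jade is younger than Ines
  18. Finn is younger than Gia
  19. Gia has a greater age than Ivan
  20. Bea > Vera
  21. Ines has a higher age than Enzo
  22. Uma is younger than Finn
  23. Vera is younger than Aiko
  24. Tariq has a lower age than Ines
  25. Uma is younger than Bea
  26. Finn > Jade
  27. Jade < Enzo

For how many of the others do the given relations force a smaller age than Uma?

5

The elements the relations force below Uma are Amir, Tariq, Jade, Leo, Enzo — no chain reaches any other.
That is 5.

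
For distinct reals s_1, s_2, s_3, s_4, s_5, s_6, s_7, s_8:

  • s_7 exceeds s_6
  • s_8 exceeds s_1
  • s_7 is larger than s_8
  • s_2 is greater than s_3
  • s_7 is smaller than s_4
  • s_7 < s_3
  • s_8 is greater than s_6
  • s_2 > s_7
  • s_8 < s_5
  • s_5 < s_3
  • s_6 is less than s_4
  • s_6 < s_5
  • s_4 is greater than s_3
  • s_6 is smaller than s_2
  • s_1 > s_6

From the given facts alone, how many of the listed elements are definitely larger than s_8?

Directly above s_8: s_7, s_5.
One step further: s_3, s_2, s_4 (5 so far).
Nothing else is reachable above s_8; 5 in all.

5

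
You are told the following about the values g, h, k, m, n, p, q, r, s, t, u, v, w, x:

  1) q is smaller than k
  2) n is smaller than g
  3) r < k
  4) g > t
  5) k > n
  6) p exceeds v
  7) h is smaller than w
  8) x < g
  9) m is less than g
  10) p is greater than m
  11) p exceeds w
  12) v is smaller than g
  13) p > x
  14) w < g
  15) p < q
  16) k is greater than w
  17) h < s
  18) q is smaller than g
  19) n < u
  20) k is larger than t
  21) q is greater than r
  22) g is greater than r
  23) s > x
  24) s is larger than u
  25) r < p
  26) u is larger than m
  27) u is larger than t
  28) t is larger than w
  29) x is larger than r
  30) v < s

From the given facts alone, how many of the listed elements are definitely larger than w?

7

The elements the relations force above w are t, p, q, g, u, k, s — no chain reaches any other.
That is 7.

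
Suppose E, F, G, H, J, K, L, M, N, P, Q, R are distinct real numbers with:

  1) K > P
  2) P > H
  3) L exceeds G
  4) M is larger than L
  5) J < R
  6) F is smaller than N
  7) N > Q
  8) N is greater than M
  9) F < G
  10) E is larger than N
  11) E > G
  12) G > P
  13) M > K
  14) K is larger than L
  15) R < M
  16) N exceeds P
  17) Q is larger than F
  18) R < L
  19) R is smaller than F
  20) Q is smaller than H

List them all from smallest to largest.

Nothing is placed below J, so it is least; from there J < R; R < F; F < Q; Q < H; H < P; P < G; G < L; L < K; K < M; M < N; N < E, each given directly.

J < R < F < Q < H < P < G < L < K < M < N < E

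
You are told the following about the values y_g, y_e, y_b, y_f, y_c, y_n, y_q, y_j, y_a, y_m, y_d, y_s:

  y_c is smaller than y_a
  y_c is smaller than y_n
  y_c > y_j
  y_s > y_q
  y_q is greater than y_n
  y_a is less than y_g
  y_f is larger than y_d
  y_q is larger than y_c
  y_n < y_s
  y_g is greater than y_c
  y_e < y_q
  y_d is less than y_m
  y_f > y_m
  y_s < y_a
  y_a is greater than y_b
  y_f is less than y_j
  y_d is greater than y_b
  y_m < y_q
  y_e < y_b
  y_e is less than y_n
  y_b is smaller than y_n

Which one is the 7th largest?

The consecutive relations fix a unique order: y_e < y_b < y_d < y_m < y_f < y_j < y_c < y_n < y_q < y_s < y_a < y_g.
The 7th largest is y_j.

y_j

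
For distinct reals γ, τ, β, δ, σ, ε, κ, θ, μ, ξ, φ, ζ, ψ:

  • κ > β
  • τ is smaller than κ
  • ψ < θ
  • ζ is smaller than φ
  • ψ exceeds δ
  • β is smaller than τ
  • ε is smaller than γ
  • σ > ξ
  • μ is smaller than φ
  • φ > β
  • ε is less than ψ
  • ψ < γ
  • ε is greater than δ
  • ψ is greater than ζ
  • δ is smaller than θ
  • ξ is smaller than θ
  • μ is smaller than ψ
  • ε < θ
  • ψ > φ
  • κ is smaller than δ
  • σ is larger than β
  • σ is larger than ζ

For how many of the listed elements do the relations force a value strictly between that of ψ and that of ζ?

1

The relations place ζ below ψ. An element lies strictly between them when it is forced above ζ and also forced below ψ.
Above ζ: {φ, σ, γ, θ}. Below ψ: {μ, β, τ, κ, δ, φ, ε}.
Intersection: {φ} — 1.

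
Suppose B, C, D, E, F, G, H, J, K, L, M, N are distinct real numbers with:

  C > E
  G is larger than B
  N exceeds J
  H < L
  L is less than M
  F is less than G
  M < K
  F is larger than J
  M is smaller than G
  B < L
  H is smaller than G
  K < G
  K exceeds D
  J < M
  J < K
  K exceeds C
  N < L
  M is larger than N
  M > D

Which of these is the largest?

D is not greatest since D < M; E is not greatest since E < C; B is not greatest since B < G; H is not greatest since H < L; J is not greatest since J < K; N is not greatest since N < L; L is not greatest since L < M; C is not greatest since C < K; M is not greatest since M < K; K is not greatest since K < G; F is not greatest since F < G.
Only G has nothing above it, so G is the largest.

G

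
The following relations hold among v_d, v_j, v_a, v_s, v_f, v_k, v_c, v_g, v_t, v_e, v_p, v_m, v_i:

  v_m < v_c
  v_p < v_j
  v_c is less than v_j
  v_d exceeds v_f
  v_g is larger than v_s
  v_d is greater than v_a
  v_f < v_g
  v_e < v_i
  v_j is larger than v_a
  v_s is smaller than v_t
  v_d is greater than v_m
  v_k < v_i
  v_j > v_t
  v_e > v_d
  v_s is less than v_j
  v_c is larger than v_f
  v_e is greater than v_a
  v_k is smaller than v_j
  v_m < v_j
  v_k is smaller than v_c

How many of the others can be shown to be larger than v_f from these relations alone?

The elements the relations force above v_f are v_d, v_e, v_c, v_j, v_i, v_g — no chain reaches any other.
That is 6.

6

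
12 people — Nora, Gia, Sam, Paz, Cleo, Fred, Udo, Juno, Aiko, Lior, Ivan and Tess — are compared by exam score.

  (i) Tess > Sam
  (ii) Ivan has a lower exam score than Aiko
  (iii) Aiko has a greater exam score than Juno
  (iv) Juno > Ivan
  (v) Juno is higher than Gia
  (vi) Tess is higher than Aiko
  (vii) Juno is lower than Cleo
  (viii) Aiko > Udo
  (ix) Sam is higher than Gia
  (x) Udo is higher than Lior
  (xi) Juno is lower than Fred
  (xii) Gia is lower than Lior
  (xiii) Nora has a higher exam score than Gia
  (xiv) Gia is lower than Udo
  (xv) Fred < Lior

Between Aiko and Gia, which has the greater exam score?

Link the given pairs in sequence: Gia < Juno; Juno < Fred; Fred < Lior; Lior < Udo; Udo < Aiko.
Together: Gia < Juno < Fred < Lior < Udo < Aiko.
So Gia < Aiko; Aiko is the higher of the two.

Aiko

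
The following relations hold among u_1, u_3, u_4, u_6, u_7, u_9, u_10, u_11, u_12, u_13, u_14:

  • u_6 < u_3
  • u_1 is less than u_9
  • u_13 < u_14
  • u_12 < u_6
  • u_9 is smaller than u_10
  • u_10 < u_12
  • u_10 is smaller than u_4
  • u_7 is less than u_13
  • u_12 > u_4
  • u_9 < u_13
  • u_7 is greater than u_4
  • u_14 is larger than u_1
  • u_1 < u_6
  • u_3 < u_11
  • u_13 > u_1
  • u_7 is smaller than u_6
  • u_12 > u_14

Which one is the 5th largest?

u_14

Chaining the given pairs: u_1 < u_9 < u_10 < u_4 < u_7 < u_13 < u_14 < u_12 < u_6 < u_3 < u_11.
The 5th largest is u_14.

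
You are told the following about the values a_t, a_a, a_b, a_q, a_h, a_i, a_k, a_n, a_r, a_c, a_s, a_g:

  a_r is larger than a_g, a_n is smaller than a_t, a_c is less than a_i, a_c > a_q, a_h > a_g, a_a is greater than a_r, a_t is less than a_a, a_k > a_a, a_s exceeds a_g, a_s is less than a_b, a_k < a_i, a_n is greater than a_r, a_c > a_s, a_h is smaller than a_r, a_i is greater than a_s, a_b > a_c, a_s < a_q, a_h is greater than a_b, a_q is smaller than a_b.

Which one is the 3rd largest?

a_a

The consecutive relations fix a unique order: a_g < a_s < a_q < a_c < a_b < a_h < a_r < a_n < a_t < a_a < a_k < a_i.
Counting 3 from the largest end gives a_a.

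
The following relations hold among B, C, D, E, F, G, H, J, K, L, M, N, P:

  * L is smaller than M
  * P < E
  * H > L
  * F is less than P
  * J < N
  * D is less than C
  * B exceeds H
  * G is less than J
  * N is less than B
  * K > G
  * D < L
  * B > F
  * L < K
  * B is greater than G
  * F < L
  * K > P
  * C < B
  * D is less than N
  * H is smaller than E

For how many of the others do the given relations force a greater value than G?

The elements the relations force above G are J, N, B, K — no chain reaches any other.
That is 4.

4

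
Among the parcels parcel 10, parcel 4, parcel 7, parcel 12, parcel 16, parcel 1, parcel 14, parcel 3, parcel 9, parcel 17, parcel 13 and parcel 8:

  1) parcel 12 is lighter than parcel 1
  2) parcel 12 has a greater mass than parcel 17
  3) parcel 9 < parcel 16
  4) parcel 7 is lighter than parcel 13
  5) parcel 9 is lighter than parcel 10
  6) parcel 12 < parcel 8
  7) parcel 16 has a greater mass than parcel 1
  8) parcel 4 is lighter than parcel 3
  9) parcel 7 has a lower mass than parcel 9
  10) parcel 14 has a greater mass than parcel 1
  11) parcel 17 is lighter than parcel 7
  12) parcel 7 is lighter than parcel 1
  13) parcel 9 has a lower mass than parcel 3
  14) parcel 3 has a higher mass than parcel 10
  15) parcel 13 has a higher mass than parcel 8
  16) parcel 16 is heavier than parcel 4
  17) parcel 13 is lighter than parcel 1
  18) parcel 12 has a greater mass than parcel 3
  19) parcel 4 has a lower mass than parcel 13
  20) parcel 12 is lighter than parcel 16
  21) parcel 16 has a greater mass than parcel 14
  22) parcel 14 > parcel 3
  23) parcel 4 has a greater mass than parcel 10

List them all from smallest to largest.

Each adjacent pair is fixed by a given relation: parcel 17 < parcel 7; parcel 7 < parcel 9; parcel 9 < parcel 10; parcel 10 < parcel 4; parcel 4 < parcel 3; parcel 3 < parcel 12; parcel 12 < parcel 8; parcel 8 < parcel 13; parcel 13 < parcel 1; parcel 1 < parcel 14; parcel 14 < parcel 16. Chaining them end to end gives the full order.

parcel 17 < parcel 7 < parcel 9 < parcel 10 < parcel 4 < parcel 3 < parcel 12 < parcel 8 < parcel 13 < parcel 1 < parcel 14 < parcel 16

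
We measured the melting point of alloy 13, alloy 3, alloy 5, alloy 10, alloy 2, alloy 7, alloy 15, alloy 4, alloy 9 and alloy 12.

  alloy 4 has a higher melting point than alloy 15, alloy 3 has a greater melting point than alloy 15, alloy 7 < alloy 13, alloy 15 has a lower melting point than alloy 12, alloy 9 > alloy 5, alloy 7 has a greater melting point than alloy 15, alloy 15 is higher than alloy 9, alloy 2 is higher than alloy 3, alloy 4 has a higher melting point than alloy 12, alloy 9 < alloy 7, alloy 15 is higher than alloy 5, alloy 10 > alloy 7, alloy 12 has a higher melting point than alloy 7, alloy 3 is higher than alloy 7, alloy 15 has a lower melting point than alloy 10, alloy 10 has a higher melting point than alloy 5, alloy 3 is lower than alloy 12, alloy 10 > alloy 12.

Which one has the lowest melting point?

alloy 5

alloy 9 is not least since alloy 5 < alloy 9; alloy 15 is not least since alloy 9 < alloy 15; alloy 7 is not least since alloy 9 < alloy 7; alloy 3 is not least since alloy 15 < alloy 3; alloy 2 is not least since alloy 3 < alloy 2; alloy 12 is not least since alloy 3 < alloy 12; alloy 10 is not least since alloy 5 < alloy 10; alloy 13 is not least since alloy 7 < alloy 13; alloy 4 is not least since alloy 15 < alloy 4.
Only alloy 5 has nothing below it, so alloy 5 is the lowest melting point.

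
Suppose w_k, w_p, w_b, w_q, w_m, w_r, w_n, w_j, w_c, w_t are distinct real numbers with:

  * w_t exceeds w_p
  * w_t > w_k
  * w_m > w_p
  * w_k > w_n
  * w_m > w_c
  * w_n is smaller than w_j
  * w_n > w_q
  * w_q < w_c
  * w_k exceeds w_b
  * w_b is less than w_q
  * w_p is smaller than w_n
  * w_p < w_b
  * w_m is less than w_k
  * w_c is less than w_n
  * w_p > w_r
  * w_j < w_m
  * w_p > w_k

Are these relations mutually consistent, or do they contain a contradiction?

Chaining the given relations yields w_p < w_b < w_q < w_c < w_n < w_j < w_m < w_k, so w_p < w_k. But one relation states w_k < w_p. These cannot both hold.

inconsistent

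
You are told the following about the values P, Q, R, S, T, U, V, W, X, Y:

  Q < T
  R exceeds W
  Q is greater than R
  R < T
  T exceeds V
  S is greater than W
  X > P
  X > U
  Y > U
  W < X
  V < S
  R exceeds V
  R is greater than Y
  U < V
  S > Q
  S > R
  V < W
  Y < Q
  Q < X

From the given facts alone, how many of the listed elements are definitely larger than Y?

The elements the relations force above Y are R, Q, T, S, X — no chain reaches any other.
That is 5.

5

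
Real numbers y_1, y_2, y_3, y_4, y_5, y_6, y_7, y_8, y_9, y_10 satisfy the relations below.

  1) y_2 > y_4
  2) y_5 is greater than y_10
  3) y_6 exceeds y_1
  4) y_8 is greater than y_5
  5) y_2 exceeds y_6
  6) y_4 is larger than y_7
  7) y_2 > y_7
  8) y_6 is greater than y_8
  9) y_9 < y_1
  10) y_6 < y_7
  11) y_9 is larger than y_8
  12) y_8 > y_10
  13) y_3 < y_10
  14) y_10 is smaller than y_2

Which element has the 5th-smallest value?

y_9

The consecutive relations fix a unique order: y_3 < y_10 < y_5 < y_8 < y_9 < y_1 < y_6 < y_7 < y_4 < y_2.
The 5th smallest is y_9.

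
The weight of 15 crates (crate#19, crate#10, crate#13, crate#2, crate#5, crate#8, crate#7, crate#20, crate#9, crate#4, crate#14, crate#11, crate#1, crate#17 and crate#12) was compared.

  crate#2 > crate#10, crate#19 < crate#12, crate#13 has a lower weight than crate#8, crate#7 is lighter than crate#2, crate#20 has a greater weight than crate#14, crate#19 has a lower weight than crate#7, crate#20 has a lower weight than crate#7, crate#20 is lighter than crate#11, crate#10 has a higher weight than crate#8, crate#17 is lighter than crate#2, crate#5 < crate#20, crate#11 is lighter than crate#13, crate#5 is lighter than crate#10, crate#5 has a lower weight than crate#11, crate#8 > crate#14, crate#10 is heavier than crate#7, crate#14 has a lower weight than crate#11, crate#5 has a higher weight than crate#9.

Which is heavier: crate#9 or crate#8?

crate#9 < crate#5 and crate#5 < crate#20 give crate#9 < crate#20.
With crate#20 < crate#11: crate#9 < crate#5 < crate#20 < crate#11.
Then crate#11 < crate#13 extends the chain to crate#13.
Then crate#13 < crate#8 extends the chain to crate#8.
So crate#9 < crate#8; crate#8 is the heavier of the two.

crate#8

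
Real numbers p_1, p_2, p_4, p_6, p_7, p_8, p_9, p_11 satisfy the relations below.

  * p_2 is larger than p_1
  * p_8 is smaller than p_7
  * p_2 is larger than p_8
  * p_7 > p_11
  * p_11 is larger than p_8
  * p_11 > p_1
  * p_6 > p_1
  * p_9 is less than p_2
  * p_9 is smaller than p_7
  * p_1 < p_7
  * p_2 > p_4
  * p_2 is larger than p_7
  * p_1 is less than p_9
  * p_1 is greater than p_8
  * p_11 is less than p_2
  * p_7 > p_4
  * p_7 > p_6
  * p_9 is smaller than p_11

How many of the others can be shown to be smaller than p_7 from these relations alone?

Directly below p_7: p_4, p_8, p_1, p_9, p_11, p_6.
No other element is forced below p_7 by the given relations, so the count is 6.

6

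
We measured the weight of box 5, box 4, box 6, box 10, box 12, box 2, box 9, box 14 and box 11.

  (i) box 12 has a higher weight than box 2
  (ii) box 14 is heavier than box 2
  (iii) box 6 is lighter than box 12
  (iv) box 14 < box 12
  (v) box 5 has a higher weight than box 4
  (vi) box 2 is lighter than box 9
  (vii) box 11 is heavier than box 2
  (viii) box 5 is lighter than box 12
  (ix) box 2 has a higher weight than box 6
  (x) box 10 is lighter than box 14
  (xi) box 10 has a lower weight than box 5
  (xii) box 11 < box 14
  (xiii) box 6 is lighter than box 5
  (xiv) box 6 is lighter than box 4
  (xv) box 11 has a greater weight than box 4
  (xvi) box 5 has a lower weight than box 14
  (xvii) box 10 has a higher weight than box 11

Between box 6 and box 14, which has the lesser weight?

Following the relations from box 6: box 6 < box 4 < box 11 < box 10 < box 5 < box 14.
So box 6 < box 14; box 6 is the lighter of the two.

box 6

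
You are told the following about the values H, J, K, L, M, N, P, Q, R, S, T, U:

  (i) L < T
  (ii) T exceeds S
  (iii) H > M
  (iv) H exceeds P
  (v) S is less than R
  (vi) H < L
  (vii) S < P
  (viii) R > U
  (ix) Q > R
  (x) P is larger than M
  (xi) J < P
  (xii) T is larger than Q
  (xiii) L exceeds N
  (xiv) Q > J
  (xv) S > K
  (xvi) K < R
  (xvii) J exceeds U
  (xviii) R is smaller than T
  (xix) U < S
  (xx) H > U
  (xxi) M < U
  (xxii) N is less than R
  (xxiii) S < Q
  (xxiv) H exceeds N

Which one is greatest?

K is not greatest since K < S; M is not greatest since M < U; U is not greatest since U < H; J is not greatest since J < P; S is not greatest since S < Q; N is not greatest since N < L; R is not greatest since R < T; P is not greatest since P < H; H is not greatest since H < L; Q is not greatest since Q < T; L is not greatest since L < T.
Only T has nothing above it, so T is the greatest.

T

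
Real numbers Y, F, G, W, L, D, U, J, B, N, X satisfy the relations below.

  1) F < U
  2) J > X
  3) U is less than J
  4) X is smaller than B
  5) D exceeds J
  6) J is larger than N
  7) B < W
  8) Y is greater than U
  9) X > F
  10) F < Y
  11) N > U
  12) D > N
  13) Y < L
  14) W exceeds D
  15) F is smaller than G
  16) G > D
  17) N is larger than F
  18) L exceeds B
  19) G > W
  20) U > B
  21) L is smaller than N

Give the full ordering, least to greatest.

Nothing is placed below F, so it is least; from there F < X; X < B; B < U; U < Y; Y < L; L < N; N < J; J < D; D < W; W < G, each given directly.

F < X < B < U < Y < L < N < J < D < W < G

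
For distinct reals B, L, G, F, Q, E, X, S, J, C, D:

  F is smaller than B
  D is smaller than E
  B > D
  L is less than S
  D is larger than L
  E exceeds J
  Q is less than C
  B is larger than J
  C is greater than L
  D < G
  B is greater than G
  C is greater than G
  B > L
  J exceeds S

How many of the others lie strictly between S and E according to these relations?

The relations place S below E. An element lies strictly between them when it is forced above S and also forced below E.
Above S: {J, B}. Below E: {L, J, D}.
Intersection: {J} — 1.

1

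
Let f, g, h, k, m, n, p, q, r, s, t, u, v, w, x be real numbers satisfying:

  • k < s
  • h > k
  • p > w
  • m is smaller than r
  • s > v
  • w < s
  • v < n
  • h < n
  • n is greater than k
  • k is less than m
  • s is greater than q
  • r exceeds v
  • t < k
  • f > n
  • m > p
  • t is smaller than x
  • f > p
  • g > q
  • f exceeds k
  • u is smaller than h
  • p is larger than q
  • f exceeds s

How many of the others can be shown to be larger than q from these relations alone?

From q the given relations immediately reach p, g, s.
From those, m, f — 5 in total.
From those, r — 6 in total.
Nothing else is reachable above q; 6 in all.

6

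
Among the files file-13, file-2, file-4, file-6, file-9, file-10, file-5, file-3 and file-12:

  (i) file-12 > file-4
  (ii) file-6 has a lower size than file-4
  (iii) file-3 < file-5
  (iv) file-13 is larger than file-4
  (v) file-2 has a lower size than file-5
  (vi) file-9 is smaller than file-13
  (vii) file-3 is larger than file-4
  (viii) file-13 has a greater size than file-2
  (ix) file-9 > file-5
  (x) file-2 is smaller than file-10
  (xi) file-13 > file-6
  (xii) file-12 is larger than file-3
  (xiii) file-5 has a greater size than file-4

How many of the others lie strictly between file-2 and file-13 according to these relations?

Chaining upward from file-2 reaches: file-5, file-9, file-10.
Chaining downward from file-13 reaches: file-6, file-4, file-3, file-5, file-9.
Strictly between file-2 and file-13 are those in both lists: file-5, file-9 — 2 elements.

2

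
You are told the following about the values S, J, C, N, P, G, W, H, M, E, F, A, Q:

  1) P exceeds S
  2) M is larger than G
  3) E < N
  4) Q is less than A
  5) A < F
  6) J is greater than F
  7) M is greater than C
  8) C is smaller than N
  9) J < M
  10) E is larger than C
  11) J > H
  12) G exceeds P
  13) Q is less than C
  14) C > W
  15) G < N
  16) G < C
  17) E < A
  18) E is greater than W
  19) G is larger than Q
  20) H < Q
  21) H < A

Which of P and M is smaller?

The relevant relations are P < G; G < C; C < E; E < A; A < F; F < J; J < M.
Chaining these gives P < G < C < E < A < F < J < M.
So P < M; P is the smaller of the two.

P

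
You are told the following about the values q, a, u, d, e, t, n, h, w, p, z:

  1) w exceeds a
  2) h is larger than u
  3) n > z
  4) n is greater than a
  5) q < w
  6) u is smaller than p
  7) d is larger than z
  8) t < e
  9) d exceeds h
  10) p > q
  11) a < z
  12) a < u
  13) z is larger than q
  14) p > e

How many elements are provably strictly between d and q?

1

The relations place q below d. An element lies strictly between them when it is forced above q and also forced below d.
Above q: {z, n, p, w}. Below d: {a, z, u, h}.
Intersection: {z} — 1.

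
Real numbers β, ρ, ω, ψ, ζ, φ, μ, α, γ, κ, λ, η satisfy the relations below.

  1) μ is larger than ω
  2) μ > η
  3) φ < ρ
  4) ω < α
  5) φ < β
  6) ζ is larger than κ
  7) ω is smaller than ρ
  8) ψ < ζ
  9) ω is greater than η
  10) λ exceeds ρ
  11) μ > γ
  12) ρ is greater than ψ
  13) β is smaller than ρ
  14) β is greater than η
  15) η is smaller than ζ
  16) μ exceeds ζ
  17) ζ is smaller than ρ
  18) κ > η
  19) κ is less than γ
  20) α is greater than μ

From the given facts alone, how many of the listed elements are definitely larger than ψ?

5

The elements the relations force above ψ are ζ, μ, α, ρ, λ — no chain reaches any other.
That is 5.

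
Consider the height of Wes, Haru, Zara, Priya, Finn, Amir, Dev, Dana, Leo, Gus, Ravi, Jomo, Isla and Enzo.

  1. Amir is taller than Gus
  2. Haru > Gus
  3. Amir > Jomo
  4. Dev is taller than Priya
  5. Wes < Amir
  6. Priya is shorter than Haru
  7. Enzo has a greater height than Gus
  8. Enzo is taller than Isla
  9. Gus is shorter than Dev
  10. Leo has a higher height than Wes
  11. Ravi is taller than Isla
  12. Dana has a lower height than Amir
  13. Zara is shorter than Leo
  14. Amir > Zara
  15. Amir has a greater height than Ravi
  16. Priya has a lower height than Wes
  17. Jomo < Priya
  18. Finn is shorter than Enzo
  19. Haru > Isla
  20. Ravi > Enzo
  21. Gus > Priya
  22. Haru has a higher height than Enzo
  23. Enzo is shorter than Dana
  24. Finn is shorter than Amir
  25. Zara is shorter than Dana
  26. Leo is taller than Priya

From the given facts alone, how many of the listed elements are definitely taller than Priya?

From Priya the given relations immediately reach Gus, Wes, Haru, Leo, Dev.
From those, Enzo, Amir — 7 in total.
From those, Ravi, Dana — 9 in total.
No other element is forced above Priya by the given relations, so the count is 9.

9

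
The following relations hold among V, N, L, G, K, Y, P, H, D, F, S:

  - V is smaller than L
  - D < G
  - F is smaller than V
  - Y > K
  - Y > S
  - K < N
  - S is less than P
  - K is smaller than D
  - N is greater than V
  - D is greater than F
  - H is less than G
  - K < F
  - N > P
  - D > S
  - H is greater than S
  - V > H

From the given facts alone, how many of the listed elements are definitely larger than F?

5

The elements the relations force above F are D, G, V, L, N — no chain reaches any other.
That is 5.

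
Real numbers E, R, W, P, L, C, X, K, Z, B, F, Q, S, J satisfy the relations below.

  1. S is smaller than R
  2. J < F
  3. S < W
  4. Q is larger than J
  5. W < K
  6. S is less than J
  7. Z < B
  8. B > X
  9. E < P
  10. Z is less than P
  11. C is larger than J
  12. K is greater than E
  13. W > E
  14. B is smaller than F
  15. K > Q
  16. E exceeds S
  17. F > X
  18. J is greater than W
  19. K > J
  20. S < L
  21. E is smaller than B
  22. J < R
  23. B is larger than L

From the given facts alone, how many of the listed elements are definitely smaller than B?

The elements the relations force below B are S, Z, E, L, X — no chain reaches any other.
That is 5.

5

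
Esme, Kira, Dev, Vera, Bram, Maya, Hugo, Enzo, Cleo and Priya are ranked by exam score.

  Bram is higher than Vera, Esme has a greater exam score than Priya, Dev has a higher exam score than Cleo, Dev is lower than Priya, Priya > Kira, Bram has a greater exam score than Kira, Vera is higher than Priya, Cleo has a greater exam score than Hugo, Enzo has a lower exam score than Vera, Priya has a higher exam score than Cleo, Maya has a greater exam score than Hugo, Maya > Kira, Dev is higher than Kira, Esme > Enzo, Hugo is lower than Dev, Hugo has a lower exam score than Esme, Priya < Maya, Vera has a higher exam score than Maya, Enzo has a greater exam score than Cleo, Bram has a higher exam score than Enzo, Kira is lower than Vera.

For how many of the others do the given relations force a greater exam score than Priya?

4

Directly above Priya: Maya, Vera, Esme.
One step further: Bram (4 so far).
Nothing else is reachable above Priya; 4 in all.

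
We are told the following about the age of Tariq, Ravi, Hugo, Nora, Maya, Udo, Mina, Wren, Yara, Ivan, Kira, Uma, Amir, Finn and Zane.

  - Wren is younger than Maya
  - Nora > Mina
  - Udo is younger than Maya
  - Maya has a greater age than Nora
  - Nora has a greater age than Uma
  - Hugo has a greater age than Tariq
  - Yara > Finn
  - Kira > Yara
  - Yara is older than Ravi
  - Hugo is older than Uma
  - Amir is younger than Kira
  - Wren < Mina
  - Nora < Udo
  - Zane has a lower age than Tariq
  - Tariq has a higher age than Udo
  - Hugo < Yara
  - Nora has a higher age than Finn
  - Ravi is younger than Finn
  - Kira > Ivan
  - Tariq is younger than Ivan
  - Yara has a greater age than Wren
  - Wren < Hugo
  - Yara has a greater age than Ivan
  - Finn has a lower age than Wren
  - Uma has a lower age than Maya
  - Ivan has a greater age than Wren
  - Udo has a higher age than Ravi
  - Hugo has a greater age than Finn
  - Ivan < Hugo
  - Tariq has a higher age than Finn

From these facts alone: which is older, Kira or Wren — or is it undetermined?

Kira

Link the given pairs in sequence: Wren < Mina; Mina < Nora; Nora < Udo; Udo < Tariq; Tariq < Ivan; Ivan < Hugo; Hugo < Yara; Yara < Kira.
Together: Wren < Mina < Nora < Udo < Tariq < Ivan < Hugo < Yara < Kira.
So Kira is older.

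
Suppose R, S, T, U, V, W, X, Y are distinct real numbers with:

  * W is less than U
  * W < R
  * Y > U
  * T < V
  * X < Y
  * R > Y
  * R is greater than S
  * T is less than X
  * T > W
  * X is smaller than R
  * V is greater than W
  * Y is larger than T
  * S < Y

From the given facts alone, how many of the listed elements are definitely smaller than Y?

5

From Y the given relations immediately reach T, X, S, U.
From those, W — 5 in total.
Nothing else is reachable below Y; 5 in all.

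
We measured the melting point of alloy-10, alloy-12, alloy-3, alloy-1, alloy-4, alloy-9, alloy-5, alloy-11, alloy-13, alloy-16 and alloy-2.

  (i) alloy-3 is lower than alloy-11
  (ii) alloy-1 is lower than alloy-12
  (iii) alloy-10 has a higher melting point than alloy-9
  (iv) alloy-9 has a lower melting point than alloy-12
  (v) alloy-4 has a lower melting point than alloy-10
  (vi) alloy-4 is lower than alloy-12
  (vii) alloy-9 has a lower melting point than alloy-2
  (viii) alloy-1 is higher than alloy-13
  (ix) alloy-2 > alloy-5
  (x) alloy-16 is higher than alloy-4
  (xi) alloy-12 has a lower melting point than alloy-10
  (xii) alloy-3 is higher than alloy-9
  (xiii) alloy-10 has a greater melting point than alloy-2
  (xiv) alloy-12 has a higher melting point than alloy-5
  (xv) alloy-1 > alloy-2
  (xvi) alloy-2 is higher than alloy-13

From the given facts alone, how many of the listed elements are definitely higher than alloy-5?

The elements the relations force above alloy-5 are alloy-2, alloy-1, alloy-12, alloy-10 — no chain reaches any other.
That is 4.

4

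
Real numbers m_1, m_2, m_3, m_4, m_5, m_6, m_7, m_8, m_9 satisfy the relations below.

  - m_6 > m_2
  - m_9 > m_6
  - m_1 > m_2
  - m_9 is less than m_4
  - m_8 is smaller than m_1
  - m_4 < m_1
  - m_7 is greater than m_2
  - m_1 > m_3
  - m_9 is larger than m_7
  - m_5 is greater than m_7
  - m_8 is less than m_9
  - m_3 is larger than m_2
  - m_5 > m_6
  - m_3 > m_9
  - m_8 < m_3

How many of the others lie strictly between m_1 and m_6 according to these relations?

3

The relations place m_6 below m_1. An element lies strictly between them when it is forced above m_6 and also forced below m_1.
Above m_6: {m_9, m_4, m_5, m_3}. Below m_1: {m_2, m_8, m_7, m_9, m_4, m_3}.
Intersection: {m_9, m_4, m_3} — 3.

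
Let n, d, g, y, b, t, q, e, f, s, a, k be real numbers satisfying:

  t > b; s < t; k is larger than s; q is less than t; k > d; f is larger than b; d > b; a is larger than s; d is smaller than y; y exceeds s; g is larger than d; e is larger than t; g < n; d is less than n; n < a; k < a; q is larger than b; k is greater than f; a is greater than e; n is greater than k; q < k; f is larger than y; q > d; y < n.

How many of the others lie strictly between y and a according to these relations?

3

Chaining upward from y reaches: f, k, n.
Chaining downward from a reaches: s, b, d, g, q, f, t, e, k, n.
Strictly between y and a are those in both lists: f, k, n — 3 elements.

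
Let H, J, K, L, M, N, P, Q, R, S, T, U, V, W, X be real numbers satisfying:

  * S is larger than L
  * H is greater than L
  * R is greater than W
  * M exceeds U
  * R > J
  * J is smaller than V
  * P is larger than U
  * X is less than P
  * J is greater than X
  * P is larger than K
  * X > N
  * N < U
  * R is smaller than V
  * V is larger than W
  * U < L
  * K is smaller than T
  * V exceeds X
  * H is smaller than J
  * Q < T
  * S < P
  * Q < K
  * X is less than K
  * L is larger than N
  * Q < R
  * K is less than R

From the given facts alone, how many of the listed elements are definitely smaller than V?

10

Directly below V: W, X, J, R.
One step further: N, Q, H, K (8 so far).
One step further: L (9 so far).
One step further: U (10 so far).
No other element is forced below V by the given relations, so the count is 10.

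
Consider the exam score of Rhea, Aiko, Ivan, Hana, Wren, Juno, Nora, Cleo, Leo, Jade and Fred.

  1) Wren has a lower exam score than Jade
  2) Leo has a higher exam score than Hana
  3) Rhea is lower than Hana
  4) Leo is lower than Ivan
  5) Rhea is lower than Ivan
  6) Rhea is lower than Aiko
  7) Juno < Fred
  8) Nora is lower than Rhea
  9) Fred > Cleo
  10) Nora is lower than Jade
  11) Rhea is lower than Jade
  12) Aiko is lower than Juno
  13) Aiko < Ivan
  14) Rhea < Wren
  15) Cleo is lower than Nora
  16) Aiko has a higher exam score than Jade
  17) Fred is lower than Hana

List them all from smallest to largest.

Cleo < Nora < Rhea < Wren < Jade < Aiko < Juno < Fred < Hana < Leo < Ivan

Each adjacent pair is fixed by a given relation: Cleo < Nora; Nora < Rhea; Rhea < Wren; Wren < Jade; Jade < Aiko; Aiko < Juno; Juno < Fred; Fred < Hana; Hana < Leo; Leo < Ivan. Chaining them end to end gives the full order.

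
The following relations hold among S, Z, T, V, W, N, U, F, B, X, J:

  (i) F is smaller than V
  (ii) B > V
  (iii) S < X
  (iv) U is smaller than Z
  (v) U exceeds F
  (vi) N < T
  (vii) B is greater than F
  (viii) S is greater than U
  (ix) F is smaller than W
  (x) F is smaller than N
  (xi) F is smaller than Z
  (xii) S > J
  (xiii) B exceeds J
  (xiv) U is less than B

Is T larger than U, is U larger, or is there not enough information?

Following every chain through U: above U we get Z, B, S, X; below U we get F.
T is not reached, and no chain runs the other way from T to U.
So the given relations leave the order of U and T undetermined.

undetermined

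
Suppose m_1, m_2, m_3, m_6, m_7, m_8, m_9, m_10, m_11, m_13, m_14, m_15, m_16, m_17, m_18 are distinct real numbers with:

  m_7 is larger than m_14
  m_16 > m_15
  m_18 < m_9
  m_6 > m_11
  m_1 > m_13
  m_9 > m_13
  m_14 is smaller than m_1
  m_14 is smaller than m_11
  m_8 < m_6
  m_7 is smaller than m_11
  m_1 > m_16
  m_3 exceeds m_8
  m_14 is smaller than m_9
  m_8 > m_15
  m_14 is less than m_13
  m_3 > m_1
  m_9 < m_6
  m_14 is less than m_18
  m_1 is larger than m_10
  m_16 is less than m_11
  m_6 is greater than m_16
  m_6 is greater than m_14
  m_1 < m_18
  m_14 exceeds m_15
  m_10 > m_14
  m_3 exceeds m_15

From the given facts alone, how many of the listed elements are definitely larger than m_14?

9

The elements the relations force above m_14 are m_13, m_10, m_7, m_11, m_1, m_3, m_18, m_9, m_6 — no chain reaches any other.
That is 9.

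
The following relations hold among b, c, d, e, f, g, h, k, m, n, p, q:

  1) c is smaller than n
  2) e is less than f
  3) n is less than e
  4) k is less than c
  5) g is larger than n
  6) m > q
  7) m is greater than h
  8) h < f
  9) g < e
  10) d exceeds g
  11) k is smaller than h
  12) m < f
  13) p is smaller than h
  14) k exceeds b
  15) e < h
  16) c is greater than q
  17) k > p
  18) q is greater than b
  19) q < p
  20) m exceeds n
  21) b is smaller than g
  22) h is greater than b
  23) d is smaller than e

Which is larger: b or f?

b < q < p < k < c < n < g < d < e < h < m < f, by transitivity through q, p, k, c, n, g, d, e, h, m.
So b < f; f is the larger of the two.

f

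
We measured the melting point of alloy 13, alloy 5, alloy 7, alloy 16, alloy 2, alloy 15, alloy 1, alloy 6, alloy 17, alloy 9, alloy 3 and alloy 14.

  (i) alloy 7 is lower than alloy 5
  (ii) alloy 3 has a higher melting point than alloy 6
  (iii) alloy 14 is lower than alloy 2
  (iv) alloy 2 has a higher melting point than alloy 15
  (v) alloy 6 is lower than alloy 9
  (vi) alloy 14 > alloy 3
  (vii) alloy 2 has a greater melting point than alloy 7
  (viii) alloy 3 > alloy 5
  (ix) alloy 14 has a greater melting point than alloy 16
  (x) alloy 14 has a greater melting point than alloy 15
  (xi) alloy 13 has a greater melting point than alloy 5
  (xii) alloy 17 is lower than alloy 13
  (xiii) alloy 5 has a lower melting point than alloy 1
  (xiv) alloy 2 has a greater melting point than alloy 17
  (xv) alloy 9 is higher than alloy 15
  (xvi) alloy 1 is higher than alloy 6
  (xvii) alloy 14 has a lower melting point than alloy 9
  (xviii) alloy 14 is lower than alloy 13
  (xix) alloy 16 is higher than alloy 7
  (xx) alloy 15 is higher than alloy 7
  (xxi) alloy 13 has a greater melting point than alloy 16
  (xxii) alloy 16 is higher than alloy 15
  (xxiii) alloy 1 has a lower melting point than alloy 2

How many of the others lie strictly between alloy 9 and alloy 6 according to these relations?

2

The relations place alloy 6 below alloy 9. An element lies strictly between them when it is forced above alloy 6 and also forced below alloy 9.
Above alloy 6: {alloy 3, alloy 1, alloy 14, alloy 2, alloy 13}. Below alloy 9: {alloy 7, alloy 5, alloy 15, alloy 3, alloy 16, alloy 14}.
Intersection: {alloy 3, alloy 14} — 2.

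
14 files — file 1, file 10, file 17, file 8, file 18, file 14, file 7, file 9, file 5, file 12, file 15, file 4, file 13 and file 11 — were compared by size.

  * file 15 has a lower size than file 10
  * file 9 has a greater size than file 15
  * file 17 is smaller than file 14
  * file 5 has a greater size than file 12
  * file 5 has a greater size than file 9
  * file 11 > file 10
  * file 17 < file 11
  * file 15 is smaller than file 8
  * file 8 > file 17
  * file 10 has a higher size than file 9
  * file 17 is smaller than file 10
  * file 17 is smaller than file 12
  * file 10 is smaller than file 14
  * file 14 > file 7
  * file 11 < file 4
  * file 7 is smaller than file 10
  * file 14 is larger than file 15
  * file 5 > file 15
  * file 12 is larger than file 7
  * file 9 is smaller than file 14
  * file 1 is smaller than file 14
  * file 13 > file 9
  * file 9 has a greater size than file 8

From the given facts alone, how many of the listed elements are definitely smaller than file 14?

7

From file 14 the given relations immediately reach file 15, file 17, file 1, file 7, file 9, file 10.
From those, file 8 — 7 in total.
Nothing else is reachable below file 14; 7 in all.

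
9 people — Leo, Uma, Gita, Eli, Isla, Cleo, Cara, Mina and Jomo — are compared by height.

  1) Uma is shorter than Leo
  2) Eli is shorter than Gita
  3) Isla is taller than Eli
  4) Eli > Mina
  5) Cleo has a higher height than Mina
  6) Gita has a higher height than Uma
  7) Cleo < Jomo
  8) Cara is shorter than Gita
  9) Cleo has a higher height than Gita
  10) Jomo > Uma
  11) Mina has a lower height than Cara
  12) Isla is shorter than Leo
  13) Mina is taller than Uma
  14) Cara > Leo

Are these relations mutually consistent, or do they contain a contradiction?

The single ordering Uma < Mina < Eli < Isla < Leo < Cara < Gita < Cleo < Jomo satisfies every listed relation, so no contradiction arises.

consistent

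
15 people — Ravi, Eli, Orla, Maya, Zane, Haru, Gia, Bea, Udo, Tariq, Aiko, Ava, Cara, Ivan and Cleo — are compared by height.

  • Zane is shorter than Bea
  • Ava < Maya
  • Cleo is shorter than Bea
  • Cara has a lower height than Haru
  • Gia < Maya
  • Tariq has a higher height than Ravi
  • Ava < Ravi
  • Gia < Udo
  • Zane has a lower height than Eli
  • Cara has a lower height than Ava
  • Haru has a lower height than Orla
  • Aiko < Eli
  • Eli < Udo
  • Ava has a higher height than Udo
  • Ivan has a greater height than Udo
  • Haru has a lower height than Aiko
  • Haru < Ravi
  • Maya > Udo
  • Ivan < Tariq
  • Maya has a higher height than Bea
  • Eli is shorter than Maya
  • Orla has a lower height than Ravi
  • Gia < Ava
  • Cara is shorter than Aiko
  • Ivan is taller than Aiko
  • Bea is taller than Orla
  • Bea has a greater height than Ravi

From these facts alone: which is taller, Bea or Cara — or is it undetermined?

Bea

Cara < Haru and Haru < Aiko give Cara < Aiko.
With Aiko < Eli: Cara < Haru < Aiko < Eli.
With Eli < Udo: Cara < Haru < Aiko < Eli < Udo.
With Udo < Ava: Cara < Haru < Aiko < Eli < Udo < Ava.
Then Ava < Ravi extends the chain to Ravi.
Then Ravi < Bea extends the chain to Bea.
So Bea is taller.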